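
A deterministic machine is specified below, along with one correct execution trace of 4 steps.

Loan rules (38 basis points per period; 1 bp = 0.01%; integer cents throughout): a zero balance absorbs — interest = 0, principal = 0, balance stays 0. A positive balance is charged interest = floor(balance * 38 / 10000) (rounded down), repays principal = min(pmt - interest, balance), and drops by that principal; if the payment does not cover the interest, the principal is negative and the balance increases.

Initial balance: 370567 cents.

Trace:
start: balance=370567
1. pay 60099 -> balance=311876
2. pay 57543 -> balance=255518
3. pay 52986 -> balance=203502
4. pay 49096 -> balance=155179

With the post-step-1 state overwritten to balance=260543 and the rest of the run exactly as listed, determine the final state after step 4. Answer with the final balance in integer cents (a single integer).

103259

state after step 1 := balance=260543
2. pay 57543 -> balance=203990
3. pay 52986 -> balance=151779
4. pay 49096 -> balance=103259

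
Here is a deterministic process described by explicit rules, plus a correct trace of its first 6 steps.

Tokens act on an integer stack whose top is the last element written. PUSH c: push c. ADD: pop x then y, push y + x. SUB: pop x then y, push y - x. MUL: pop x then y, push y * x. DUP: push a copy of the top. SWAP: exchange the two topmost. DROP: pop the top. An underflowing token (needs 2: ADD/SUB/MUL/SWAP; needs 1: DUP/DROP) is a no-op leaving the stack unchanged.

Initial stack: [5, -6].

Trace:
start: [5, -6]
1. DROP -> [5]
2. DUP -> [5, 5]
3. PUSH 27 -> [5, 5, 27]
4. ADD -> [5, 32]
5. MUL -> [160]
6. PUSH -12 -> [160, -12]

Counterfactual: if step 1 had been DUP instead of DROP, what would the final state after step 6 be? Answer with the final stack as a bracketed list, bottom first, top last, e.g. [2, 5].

(re-executing from step 1 with the substitution; state before step 1: [5, -6])
1. DUP -> [5, -6, -6]
2. DUP -> [5, -6, -6, -6]
3. PUSH 27 -> [5, -6, -6, -6, 27]
4. ADD -> [5, -6, -6, 21]
5. MUL -> [5, -6, -126]
6. PUSH -12 -> [5, -6, -126, -12]

[5, -6, -126, -12]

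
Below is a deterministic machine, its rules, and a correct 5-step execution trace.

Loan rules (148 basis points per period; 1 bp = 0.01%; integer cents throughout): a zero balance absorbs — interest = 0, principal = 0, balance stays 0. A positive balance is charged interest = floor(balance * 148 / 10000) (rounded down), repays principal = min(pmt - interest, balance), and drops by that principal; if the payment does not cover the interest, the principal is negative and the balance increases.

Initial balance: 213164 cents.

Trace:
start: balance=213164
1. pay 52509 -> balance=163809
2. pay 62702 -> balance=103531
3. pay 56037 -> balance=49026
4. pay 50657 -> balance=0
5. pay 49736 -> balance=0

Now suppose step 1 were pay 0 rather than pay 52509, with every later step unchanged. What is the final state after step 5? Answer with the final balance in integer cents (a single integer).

(re-executing from step 1 with the substitution; state before step 1: balance=213164)
1. pay 0 -> balance=216318
2. pay 62702 -> balance=156817
3. pay 56037 -> balance=103100
4. pay 50657 -> balance=53968
5. pay 49736 -> balance=5030

5030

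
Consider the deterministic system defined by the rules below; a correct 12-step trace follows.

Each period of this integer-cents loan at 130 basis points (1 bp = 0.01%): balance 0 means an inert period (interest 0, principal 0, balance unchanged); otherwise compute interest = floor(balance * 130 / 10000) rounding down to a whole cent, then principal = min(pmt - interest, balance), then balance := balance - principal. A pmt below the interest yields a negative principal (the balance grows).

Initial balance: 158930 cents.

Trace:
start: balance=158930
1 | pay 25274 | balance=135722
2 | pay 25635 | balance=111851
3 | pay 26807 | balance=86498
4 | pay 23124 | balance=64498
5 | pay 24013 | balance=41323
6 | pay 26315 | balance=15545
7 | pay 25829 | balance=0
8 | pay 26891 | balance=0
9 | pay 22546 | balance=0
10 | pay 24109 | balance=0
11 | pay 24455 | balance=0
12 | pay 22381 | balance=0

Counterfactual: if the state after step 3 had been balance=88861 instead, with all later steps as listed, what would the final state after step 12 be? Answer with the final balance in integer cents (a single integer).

state after step 3 := balance=88861
4 | pay 23124 | balance=66892
5 | pay 24013 | balance=43748
6 | pay 26315 | balance=18001
7 | pay 25829 | balance=0
8 | pay 26891 | balance=0
9 | pay 22546 | balance=0
10 | pay 24109 | balance=0
11 | pay 24455 | balance=0
12 | pay 22381 | balance=0

0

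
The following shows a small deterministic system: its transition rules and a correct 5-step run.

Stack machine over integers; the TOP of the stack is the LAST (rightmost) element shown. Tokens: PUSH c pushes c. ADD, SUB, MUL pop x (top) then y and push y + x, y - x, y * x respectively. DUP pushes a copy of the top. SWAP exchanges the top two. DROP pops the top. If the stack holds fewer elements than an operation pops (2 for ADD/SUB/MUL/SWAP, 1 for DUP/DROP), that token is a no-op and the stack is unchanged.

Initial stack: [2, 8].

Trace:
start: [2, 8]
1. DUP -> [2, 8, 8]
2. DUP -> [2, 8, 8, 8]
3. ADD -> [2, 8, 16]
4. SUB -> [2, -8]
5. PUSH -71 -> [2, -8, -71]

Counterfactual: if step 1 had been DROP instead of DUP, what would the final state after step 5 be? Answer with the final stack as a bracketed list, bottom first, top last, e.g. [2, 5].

(re-executing from step 1 with the substitution; state before step 1: [2, 8])
1. DROP -> [2]
2. DUP -> [2, 2]
3. ADD -> [4]
4. SUB -> [4]
5. PUSH -71 -> [4, -71]

[4, -71]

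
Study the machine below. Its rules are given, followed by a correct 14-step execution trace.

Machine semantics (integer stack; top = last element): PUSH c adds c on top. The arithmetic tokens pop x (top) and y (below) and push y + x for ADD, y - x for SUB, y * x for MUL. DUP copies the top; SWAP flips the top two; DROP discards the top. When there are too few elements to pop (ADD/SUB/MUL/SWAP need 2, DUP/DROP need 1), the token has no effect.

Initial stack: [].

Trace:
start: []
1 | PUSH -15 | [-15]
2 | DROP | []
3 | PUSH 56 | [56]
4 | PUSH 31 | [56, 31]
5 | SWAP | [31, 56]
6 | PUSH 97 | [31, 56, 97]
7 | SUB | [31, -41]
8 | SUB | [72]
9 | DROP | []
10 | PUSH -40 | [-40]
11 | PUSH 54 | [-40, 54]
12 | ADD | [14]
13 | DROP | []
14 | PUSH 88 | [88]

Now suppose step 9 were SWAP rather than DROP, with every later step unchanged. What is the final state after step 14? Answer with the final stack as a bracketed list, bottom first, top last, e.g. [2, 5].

[72, 88]

(re-executing from step 9 with the substitution; state before step 9: [72])
9 | SWAP | [72]
10 | PUSH -40 | [72, -40]
11 | PUSH 54 | [72, -40, 54]
12 | ADD | [72, 14]
13 | DROP | [72]
14 | PUSH 88 | [72, 88]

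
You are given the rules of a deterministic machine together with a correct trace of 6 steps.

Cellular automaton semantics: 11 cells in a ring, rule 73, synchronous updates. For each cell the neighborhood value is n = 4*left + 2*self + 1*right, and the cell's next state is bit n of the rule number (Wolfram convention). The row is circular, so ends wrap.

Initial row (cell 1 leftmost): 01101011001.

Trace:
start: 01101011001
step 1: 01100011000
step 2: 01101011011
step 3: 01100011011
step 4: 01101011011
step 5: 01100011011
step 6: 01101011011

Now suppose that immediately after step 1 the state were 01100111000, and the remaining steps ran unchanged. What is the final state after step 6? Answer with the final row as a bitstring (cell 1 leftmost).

state after step 1 := 01100111000
step 2: 01100101011
step 3: 01100000011
step 4: 01101111011
step 5: 01101001011
step 6: 01100000011

01100000011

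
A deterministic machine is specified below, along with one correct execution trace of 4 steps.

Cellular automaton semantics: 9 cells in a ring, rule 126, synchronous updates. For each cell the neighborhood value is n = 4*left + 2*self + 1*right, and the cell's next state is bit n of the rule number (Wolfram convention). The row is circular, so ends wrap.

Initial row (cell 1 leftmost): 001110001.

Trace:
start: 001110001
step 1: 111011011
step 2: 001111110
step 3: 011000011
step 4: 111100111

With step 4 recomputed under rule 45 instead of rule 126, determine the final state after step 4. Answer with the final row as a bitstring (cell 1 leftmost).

(re-executing step 4 under rule 45; state before step 4: 011000011)
step 4: 110011010

110011010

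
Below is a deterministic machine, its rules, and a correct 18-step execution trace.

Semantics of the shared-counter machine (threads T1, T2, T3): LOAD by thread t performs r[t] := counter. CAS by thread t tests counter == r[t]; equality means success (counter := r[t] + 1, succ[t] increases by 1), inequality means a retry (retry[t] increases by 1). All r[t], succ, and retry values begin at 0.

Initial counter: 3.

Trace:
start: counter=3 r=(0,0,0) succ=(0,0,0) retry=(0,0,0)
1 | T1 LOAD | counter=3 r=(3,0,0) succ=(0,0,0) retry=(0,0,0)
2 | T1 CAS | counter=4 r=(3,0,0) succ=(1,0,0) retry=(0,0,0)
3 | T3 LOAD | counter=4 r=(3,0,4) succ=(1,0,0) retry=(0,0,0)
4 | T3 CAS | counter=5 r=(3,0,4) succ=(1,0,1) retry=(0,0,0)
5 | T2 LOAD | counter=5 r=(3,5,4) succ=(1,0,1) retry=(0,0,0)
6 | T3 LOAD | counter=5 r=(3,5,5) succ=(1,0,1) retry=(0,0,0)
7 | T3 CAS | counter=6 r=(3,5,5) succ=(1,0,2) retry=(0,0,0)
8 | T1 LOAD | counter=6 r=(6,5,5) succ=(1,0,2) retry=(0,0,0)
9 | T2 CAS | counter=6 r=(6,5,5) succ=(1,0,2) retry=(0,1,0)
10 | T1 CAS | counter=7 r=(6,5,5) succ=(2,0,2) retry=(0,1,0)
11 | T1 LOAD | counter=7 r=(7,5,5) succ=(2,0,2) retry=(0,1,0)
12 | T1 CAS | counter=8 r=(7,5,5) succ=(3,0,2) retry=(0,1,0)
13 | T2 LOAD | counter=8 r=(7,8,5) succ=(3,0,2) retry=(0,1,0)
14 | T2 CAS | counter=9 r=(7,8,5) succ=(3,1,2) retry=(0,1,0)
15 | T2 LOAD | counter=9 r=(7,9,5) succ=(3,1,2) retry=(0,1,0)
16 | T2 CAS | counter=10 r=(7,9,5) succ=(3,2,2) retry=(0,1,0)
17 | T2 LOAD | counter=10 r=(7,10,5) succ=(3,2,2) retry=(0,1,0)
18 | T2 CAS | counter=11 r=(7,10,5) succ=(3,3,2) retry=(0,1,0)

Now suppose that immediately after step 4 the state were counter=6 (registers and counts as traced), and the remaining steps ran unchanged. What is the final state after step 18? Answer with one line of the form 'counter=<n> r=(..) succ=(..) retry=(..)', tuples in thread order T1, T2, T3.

counter=12 r=(8,11,6) succ=(3,3,2) retry=(0,1,0)

state after step 4 := counter=6 r=(3,0,4) succ=(1,0,1) retry=(0,0,0)
5 | T2 LOAD | counter=6 r=(3,6,4) succ=(1,0,1) retry=(0,0,0)
6 | T3 LOAD | counter=6 r=(3,6,6) succ=(1,0,1) retry=(0,0,0)
7 | T3 CAS | counter=7 r=(3,6,6) succ=(1,0,2) retry=(0,0,0)
8 | T1 LOAD | counter=7 r=(7,6,6) succ=(1,0,2) retry=(0,0,0)
9 | T2 CAS | counter=7 r=(7,6,6) succ=(1,0,2) retry=(0,1,0)
10 | T1 CAS | counter=8 r=(7,6,6) succ=(2,0,2) retry=(0,1,0)
11 | T1 LOAD | counter=8 r=(8,6,6) succ=(2,0,2) retry=(0,1,0)
12 | T1 CAS | counter=9 r=(8,6,6) succ=(3,0,2) retry=(0,1,0)
13 | T2 LOAD | counter=9 r=(8,9,6) succ=(3,0,2) retry=(0,1,0)
14 | T2 CAS | counter=10 r=(8,9,6) succ=(3,1,2) retry=(0,1,0)
15 | T2 LOAD | counter=10 r=(8,10,6) succ=(3,1,2) retry=(0,1,0)
16 | T2 CAS | counter=11 r=(8,10,6) succ=(3,2,2) retry=(0,1,0)
17 | T2 LOAD | counter=11 r=(8,11,6) succ=(3,2,2) retry=(0,1,0)
18 | T2 CAS | counter=12 r=(8,11,6) succ=(3,3,2) retry=(0,1,0)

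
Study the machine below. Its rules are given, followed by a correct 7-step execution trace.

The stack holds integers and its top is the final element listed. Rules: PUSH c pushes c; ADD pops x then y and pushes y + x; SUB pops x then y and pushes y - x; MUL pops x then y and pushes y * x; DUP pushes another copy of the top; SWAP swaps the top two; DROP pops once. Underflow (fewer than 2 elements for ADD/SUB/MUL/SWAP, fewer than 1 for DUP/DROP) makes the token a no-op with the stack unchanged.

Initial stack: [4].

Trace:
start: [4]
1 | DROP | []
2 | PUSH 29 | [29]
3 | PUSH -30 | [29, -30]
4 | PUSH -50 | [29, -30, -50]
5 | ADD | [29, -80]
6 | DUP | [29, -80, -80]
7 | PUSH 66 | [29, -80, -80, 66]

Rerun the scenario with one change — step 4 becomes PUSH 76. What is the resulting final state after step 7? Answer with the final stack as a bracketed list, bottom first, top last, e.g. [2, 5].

[29, 46, 46, 66]

(re-executing from step 4 with the substitution; state before step 4: [29, -30])
4 | PUSH 76 | [29, -30, 76]
5 | ADD | [29, 46]
6 | DUP | [29, 46, 46]
7 | PUSH 66 | [29, 46, 46, 66]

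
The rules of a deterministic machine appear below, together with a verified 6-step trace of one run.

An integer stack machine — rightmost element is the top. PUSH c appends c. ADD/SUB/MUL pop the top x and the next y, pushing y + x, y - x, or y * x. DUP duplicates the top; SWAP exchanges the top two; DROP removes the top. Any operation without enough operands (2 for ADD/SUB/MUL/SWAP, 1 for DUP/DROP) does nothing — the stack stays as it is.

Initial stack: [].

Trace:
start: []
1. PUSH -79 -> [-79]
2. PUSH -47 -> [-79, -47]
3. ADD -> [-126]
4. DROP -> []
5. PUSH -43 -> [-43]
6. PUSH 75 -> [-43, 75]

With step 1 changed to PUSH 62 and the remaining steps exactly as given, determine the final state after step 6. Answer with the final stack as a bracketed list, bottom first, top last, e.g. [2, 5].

[-43, 75]

(re-executing from step 1 with the substitution; state before step 1: [])
1. PUSH 62 -> [62]
2. PUSH -47 -> [62, -47]
3. ADD -> [15]
4. DROP -> []
5. PUSH -43 -> [-43]
6. PUSH 75 -> [-43, 75]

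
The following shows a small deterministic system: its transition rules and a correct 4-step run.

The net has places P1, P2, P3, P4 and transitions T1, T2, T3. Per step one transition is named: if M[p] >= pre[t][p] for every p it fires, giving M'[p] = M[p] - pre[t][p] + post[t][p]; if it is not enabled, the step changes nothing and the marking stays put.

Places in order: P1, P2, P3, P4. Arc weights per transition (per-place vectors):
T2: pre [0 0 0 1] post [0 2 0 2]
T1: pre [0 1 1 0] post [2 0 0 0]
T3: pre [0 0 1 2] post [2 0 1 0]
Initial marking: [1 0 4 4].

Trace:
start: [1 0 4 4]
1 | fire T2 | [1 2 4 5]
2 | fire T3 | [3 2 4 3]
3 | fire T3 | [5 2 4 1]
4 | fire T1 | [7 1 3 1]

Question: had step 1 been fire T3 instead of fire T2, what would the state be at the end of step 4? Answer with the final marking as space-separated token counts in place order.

5 0 4 0

(re-executing from step 1 with the substitution; state before step 1: [1 0 4 4])
1 | fire T3 | [3 0 4 2]
2 | fire T3 | [5 0 4 0]
3 | fire T3 | [5 0 4 0]
4 | fire T1 | [5 0 4 0]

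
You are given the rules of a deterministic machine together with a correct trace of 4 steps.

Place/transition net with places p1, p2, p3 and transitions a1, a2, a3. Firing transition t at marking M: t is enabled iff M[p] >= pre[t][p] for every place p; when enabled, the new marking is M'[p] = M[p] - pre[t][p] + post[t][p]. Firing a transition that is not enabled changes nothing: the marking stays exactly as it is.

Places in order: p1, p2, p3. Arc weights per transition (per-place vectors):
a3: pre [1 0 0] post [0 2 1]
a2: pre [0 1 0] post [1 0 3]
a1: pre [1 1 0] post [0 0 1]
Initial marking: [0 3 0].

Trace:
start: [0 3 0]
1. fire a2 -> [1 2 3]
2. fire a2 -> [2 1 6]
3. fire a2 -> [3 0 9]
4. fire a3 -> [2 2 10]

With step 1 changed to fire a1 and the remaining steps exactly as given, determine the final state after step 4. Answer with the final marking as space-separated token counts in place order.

(re-executing from step 1 with the substitution; state before step 1: [0 3 0])
1. fire a1 -> [0 3 0]
2. fire a2 -> [1 2 3]
3. fire a2 -> [2 1 6]
4. fire a3 -> [1 3 7]

1 3 7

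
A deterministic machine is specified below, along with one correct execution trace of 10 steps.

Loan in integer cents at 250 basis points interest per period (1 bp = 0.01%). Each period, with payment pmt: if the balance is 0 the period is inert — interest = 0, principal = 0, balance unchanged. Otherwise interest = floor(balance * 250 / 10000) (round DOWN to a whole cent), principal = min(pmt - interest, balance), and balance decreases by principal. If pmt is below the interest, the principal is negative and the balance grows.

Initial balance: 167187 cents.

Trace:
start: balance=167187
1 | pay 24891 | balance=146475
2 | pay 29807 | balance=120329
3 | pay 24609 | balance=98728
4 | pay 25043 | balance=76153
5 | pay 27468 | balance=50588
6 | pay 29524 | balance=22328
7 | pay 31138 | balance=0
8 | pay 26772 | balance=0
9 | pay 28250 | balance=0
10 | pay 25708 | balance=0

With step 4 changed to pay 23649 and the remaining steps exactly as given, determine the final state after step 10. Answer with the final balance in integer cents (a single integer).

(re-executing from step 4 with the substitution; state before step 4: balance=98728)
4 | pay 23649 | balance=77547
5 | pay 27468 | balance=52017
6 | pay 29524 | balance=23793
7 | pay 31138 | balance=0
8 | pay 26772 | balance=0
9 | pay 28250 | balance=0
10 | pay 25708 | balance=0

0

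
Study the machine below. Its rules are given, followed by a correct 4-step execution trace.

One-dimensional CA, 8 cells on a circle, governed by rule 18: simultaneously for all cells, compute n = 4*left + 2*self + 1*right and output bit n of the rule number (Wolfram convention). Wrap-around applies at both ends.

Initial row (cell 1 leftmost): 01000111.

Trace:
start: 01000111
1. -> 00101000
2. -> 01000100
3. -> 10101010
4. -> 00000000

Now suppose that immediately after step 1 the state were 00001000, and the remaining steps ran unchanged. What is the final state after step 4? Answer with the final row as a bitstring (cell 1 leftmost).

state after step 1 := 00001000
2. -> 00010100
3. -> 00100010
4. -> 01010101

01010101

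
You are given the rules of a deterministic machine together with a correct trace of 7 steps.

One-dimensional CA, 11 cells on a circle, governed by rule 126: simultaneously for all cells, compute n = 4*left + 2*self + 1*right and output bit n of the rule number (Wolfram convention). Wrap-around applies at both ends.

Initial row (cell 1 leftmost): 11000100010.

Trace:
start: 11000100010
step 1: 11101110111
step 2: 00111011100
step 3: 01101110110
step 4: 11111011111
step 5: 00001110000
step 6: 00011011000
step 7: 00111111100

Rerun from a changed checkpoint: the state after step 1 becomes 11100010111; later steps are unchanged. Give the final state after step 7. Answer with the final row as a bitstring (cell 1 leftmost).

10000011001

state after step 1 := 11100010111
step 2: 00110111100
step 3: 01111100110
step 4: 11000111111
step 5: 01101100000
step 6: 11111110000
step 7: 10000011001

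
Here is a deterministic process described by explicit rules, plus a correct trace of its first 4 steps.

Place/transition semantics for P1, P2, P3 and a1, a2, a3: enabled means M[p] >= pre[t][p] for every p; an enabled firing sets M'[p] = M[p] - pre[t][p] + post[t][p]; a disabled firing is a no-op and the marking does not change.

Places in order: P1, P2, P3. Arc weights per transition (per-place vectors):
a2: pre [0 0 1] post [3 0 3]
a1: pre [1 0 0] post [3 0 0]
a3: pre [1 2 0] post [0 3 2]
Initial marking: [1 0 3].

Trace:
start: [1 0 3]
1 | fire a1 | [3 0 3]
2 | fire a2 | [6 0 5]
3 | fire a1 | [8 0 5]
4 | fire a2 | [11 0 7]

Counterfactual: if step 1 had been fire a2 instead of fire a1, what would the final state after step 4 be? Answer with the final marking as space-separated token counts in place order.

12 0 9

(re-executing from step 1 with the substitution; state before step 1: [1 0 3])
1 | fire a2 | [4 0 5]
2 | fire a2 | [7 0 7]
3 | fire a1 | [9 0 7]
4 | fire a2 | [12 0 9]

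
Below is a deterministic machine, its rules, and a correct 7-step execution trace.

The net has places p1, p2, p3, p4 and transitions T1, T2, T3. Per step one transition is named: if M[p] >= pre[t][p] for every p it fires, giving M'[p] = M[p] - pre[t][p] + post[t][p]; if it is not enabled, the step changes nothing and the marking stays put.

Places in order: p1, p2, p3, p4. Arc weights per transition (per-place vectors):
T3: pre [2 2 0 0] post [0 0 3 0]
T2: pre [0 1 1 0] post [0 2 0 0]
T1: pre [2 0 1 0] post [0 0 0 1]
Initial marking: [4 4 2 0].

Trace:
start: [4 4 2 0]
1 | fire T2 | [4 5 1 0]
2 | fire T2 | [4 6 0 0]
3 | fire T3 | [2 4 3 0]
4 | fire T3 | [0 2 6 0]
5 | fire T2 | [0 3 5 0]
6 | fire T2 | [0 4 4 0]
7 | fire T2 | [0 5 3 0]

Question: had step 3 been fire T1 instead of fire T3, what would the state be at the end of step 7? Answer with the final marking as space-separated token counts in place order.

(re-executing from step 3 with the substitution; state before step 3: [4 6 0 0])
3 | fire T1 | [4 6 0 0]
4 | fire T3 | [2 4 3 0]
5 | fire T2 | [2 5 2 0]
6 | fire T2 | [2 6 1 0]
7 | fire T2 | [2 7 0 0]

2 7 0 0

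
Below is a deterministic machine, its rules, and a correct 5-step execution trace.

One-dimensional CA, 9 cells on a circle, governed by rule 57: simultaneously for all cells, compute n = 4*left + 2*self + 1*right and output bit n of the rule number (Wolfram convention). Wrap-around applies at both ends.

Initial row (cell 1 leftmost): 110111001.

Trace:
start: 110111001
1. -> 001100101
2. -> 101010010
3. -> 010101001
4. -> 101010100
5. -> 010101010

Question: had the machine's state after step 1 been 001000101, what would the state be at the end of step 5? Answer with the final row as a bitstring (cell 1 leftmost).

state after step 1 := 001000101
2. -> 100110010
3. -> 010101001
4. -> 101010100
5. -> 010101010

010101010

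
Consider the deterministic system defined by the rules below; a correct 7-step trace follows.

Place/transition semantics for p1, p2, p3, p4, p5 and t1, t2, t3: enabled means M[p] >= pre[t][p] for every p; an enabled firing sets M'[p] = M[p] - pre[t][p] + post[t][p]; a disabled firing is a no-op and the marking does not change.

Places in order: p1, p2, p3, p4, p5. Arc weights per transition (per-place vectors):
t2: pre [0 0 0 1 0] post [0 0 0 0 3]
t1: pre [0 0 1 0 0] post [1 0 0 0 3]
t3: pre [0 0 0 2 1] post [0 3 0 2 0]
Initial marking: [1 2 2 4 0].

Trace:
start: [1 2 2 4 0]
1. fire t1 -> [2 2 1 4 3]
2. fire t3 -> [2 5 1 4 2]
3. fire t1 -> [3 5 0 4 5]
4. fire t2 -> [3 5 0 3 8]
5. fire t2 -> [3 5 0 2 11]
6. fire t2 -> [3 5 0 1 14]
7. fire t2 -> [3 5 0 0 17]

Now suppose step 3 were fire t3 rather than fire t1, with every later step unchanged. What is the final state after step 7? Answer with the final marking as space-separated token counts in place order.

(re-executing from step 3 with the substitution; state before step 3: [2 5 1 4 2])
3. fire t3 -> [2 8 1 4 1]
4. fire t2 -> [2 8 1 3 4]
5. fire t2 -> [2 8 1 2 7]
6. fire t2 -> [2 8 1 1 10]
7. fire t2 -> [2 8 1 0 13]

2 8 1 0 13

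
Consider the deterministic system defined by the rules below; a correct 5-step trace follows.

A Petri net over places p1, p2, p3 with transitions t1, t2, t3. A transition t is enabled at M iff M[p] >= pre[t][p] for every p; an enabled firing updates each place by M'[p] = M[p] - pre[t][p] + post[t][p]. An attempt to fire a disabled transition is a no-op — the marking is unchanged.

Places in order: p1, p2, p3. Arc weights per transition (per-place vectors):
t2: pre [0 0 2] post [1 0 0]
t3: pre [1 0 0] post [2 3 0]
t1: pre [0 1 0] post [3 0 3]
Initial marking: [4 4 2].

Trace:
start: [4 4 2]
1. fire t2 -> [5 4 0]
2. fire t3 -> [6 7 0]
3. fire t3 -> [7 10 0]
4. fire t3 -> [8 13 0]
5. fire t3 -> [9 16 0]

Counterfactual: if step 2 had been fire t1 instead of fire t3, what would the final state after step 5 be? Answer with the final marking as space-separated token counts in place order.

(re-executing from step 2 with the substitution; state before step 2: [5 4 0])
2. fire t1 -> [8 3 3]
3. fire t3 -> [9 6 3]
4. fire t3 -> [10 9 3]
5. fire t3 -> [11 12 3]

11 12 3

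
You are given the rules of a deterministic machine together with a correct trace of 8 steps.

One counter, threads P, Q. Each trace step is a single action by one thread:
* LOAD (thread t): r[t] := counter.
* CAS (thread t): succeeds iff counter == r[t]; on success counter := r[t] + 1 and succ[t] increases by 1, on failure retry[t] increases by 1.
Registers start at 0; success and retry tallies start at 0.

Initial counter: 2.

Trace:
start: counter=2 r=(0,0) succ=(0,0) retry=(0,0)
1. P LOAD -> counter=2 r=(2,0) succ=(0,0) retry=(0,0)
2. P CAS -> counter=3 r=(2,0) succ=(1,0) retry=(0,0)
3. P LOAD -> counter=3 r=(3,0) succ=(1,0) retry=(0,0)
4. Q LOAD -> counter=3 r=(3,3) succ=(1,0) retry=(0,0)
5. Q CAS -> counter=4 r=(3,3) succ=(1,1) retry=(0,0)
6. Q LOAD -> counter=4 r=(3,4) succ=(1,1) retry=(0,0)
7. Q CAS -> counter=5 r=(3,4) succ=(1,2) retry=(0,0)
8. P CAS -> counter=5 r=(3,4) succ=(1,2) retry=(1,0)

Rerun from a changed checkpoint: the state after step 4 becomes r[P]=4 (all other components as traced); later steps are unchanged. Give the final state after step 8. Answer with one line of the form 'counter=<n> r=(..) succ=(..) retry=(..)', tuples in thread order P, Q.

state after step 4 := counter=3 r=(4,3) succ=(1,0) retry=(0,0)
5. Q CAS -> counter=4 r=(4,3) succ=(1,1) retry=(0,0)
6. Q LOAD -> counter=4 r=(4,4) succ=(1,1) retry=(0,0)
7. Q CAS -> counter=5 r=(4,4) succ=(1,2) retry=(0,0)
8. P CAS -> counter=5 r=(4,4) succ=(1,2) retry=(1,0)

counter=5 r=(4,4) succ=(1,2) retry=(1,0)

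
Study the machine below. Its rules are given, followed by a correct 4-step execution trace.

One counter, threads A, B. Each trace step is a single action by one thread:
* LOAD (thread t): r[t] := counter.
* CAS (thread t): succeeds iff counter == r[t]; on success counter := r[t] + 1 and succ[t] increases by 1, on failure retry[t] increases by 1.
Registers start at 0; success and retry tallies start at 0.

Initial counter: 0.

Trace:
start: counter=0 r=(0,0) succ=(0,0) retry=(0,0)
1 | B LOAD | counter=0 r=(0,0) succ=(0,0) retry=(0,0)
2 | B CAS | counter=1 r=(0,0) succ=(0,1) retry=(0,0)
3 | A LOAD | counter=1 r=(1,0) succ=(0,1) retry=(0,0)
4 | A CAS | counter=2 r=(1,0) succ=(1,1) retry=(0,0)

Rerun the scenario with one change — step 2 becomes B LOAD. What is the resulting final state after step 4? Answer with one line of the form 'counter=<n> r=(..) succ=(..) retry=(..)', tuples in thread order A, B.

counter=1 r=(0,0) succ=(1,0) retry=(0,0)

(re-executing from step 2 with the substitution; state before step 2: counter=0 r=(0,0) succ=(0,0) retry=(0,0))
2 | B LOAD | counter=0 r=(0,0) succ=(0,0) retry=(0,0)
3 | A LOAD | counter=0 r=(0,0) succ=(0,0) retry=(0,0)
4 | A CAS | counter=1 r=(0,0) succ=(1,0) retry=(0,0)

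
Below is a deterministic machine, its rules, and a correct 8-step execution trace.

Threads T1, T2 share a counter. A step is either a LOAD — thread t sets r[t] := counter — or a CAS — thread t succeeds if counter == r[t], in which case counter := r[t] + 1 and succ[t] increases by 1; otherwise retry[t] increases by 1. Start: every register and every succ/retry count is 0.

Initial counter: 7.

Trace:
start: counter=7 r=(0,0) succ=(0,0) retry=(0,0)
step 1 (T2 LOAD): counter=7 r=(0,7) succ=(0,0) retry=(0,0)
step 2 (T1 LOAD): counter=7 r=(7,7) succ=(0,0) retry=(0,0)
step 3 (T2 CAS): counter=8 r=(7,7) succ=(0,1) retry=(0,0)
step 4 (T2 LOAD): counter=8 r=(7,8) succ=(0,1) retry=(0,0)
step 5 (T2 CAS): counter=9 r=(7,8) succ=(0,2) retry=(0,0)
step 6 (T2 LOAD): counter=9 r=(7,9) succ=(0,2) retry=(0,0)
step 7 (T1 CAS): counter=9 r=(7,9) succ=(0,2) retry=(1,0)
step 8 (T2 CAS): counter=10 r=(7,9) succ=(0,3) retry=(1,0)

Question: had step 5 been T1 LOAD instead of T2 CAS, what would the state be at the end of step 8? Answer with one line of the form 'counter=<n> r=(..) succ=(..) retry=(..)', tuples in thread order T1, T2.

counter=9 r=(8,8) succ=(1,1) retry=(0,1)

(re-executing from step 5 with the substitution; state before step 5: counter=8 r=(7,8) succ=(0,1) retry=(0,0))
step 5 (T1 LOAD): counter=8 r=(8,8) succ=(0,1) retry=(0,0)
step 6 (T2 LOAD): counter=8 r=(8,8) succ=(0,1) retry=(0,0)
step 7 (T1 CAS): counter=9 r=(8,8) succ=(1,1) retry=(0,0)
step 8 (T2 CAS): counter=9 r=(8,8) succ=(1,1) retry=(0,1)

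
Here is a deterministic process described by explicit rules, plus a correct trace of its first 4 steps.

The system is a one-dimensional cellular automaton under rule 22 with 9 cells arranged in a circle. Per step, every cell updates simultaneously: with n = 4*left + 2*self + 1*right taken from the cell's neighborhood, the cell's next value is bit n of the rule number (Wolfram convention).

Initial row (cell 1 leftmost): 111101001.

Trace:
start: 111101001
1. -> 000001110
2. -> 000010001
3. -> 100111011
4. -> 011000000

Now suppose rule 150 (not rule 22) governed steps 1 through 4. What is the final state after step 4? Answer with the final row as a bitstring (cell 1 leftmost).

(re-executing steps 1..4 under rule 150; state before step 1: 111101001)
1. -> 111001110
2. -> 010110100
3. -> 110000110
4. -> 001001000

001001000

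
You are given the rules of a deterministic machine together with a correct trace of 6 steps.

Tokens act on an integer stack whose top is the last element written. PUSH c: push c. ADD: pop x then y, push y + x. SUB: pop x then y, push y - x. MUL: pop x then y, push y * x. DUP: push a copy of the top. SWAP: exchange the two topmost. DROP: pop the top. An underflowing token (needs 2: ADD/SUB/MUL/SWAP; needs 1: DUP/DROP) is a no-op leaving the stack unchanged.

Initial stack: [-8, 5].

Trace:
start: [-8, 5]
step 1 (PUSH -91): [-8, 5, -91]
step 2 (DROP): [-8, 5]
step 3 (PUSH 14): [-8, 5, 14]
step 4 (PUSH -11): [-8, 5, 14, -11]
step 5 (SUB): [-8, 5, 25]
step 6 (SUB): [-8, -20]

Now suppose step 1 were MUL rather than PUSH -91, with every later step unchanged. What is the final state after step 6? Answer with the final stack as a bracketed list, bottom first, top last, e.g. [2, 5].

(re-executing from step 1 with the substitution; state before step 1: [-8, 5])
step 1 (MUL): [-40]
step 2 (DROP): []
step 3 (PUSH 14): [14]
step 4 (PUSH -11): [14, -11]
step 5 (SUB): [25]
step 6 (SUB): [25]

[25]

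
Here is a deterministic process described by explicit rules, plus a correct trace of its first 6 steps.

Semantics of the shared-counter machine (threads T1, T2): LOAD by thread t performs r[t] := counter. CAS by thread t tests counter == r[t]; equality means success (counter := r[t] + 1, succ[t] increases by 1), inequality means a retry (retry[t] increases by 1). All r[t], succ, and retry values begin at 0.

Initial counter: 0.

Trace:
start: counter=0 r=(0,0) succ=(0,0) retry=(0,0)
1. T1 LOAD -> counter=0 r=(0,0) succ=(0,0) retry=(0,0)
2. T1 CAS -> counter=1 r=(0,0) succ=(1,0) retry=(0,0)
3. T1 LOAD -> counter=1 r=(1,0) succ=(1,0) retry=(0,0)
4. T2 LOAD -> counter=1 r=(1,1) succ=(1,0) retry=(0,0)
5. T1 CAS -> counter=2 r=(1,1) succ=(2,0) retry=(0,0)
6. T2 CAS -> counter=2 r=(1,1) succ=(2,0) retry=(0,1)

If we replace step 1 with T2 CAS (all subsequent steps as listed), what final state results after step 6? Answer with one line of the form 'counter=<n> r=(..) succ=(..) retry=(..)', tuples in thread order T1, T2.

counter=2 r=(1,1) succ=(1,1) retry=(1,1)

(re-executing from step 1 with the substitution; state before step 1: counter=0 r=(0,0) succ=(0,0) retry=(0,0))
1. T2 CAS -> counter=1 r=(0,0) succ=(0,1) retry=(0,0)
2. T1 CAS -> counter=1 r=(0,0) succ=(0,1) retry=(1,0)
3. T1 LOAD -> counter=1 r=(1,0) succ=(0,1) retry=(1,0)
4. T2 LOAD -> counter=1 r=(1,1) succ=(0,1) retry=(1,0)
5. T1 CAS -> counter=2 r=(1,1) succ=(1,1) retry=(1,0)
6. T2 CAS -> counter=2 r=(1,1) succ=(1,1) retry=(1,1)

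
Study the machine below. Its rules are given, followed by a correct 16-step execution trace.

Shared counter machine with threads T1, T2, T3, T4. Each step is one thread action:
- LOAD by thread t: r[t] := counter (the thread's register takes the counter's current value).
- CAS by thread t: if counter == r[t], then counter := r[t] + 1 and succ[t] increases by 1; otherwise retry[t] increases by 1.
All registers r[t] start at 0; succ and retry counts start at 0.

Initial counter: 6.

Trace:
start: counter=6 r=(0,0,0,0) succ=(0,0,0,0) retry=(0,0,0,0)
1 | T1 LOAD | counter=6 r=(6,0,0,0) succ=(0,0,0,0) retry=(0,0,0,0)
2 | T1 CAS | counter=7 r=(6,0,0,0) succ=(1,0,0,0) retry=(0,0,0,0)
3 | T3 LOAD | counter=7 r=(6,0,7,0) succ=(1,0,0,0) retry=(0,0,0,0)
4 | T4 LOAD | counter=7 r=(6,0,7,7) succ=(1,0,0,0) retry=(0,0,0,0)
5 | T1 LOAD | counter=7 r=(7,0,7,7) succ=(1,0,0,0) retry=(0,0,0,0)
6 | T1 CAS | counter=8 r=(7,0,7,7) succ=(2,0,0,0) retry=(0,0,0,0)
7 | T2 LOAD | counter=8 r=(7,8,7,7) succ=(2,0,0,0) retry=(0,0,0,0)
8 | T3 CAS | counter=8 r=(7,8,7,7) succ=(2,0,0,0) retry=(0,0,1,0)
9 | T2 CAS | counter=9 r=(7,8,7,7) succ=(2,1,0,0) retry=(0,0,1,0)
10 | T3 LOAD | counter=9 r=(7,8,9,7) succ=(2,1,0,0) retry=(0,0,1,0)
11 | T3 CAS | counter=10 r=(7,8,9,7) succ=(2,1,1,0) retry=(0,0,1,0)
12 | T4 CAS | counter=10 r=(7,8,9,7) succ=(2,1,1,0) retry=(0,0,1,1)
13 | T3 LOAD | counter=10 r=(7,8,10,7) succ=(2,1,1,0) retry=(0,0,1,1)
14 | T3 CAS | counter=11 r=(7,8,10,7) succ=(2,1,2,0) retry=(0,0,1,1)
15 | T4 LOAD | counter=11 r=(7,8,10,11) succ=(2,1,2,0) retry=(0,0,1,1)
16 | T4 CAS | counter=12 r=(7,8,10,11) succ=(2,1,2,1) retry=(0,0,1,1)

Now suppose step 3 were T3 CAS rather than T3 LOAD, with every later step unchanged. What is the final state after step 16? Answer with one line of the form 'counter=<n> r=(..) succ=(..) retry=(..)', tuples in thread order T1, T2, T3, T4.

counter=12 r=(7,8,10,11) succ=(2,1,2,1) retry=(0,0,2,1)

(re-executing from step 3 with the substitution; state before step 3: counter=7 r=(6,0,0,0) succ=(1,0,0,0) retry=(0,0,0,0))
3 | T3 CAS | counter=7 r=(6,0,0,0) succ=(1,0,0,0) retry=(0,0,1,0)
4 | T4 LOAD | counter=7 r=(6,0,0,7) succ=(1,0,0,0) retry=(0,0,1,0)
5 | T1 LOAD | counter=7 r=(7,0,0,7) succ=(1,0,0,0) retry=(0,0,1,0)
6 | T1 CAS | counter=8 r=(7,0,0,7) succ=(2,0,0,0) retry=(0,0,1,0)
7 | T2 LOAD | counter=8 r=(7,8,0,7) succ=(2,0,0,0) retry=(0,0,1,0)
8 | T3 CAS | counter=8 r=(7,8,0,7) succ=(2,0,0,0) retry=(0,0,2,0)
9 | T2 CAS | counter=9 r=(7,8,0,7) succ=(2,1,0,0) retry=(0,0,2,0)
10 | T3 LOAD | counter=9 r=(7,8,9,7) succ=(2,1,0,0) retry=(0,0,2,0)
11 | T3 CAS | counter=10 r=(7,8,9,7) succ=(2,1,1,0) retry=(0,0,2,0)
12 | T4 CAS | counter=10 r=(7,8,9,7) succ=(2,1,1,0) retry=(0,0,2,1)
13 | T3 LOAD | counter=10 r=(7,8,10,7) succ=(2,1,1,0) retry=(0,0,2,1)
14 | T3 CAS | counter=11 r=(7,8,10,7) succ=(2,1,2,0) retry=(0,0,2,1)
15 | T4 LOAD | counter=11 r=(7,8,10,11) succ=(2,1,2,0) retry=(0,0,2,1)
16 | T4 CAS | counter=12 r=(7,8,10,11) succ=(2,1,2,1) retry=(0,0,2,1)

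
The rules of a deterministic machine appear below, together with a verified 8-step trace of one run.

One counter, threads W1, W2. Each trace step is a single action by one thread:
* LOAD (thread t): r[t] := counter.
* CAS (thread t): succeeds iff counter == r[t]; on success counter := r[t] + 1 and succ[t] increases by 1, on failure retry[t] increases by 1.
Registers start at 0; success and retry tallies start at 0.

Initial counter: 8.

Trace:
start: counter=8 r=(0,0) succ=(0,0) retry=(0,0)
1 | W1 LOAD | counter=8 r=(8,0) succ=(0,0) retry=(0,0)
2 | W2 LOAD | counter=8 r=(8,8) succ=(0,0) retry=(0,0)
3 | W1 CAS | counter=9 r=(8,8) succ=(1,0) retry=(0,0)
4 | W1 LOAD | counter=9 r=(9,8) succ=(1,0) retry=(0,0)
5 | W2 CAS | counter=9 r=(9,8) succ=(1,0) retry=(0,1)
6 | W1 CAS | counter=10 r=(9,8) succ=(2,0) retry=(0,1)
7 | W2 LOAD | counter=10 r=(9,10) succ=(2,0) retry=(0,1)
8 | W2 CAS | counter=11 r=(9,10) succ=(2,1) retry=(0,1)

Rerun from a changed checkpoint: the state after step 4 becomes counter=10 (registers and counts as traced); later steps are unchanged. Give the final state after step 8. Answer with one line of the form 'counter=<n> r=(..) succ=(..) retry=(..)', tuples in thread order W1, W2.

state after step 4 := counter=10 r=(9,8) succ=(1,0) retry=(0,0)
5 | W2 CAS | counter=10 r=(9,8) succ=(1,0) retry=(0,1)
6 | W1 CAS | counter=10 r=(9,8) succ=(1,0) retry=(1,1)
7 | W2 LOAD | counter=10 r=(9,10) succ=(1,0) retry=(1,1)
8 | W2 CAS | counter=11 r=(9,10) succ=(1,1) retry=(1,1)

counter=11 r=(9,10) succ=(1,1) retry=(1,1)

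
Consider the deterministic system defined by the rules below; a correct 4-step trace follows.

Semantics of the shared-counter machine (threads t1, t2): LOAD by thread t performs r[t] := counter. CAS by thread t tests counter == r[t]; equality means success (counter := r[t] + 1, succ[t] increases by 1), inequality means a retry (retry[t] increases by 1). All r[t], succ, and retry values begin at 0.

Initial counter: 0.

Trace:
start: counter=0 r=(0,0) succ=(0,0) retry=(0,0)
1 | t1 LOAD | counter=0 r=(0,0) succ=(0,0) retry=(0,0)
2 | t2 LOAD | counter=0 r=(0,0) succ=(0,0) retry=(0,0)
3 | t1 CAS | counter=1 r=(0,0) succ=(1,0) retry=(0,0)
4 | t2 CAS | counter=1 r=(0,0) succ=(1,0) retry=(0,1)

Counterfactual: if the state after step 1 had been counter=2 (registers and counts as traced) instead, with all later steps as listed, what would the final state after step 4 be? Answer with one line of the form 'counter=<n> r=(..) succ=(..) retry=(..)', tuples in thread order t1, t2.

counter=3 r=(0,2) succ=(0,1) retry=(1,0)

state after step 1 := counter=2 r=(0,0) succ=(0,0) retry=(0,0)
2 | t2 LOAD | counter=2 r=(0,2) succ=(0,0) retry=(0,0)
3 | t1 CAS | counter=2 r=(0,2) succ=(0,0) retry=(1,0)
4 | t2 CAS | counter=3 r=(0,2) succ=(0,1) retry=(1,0)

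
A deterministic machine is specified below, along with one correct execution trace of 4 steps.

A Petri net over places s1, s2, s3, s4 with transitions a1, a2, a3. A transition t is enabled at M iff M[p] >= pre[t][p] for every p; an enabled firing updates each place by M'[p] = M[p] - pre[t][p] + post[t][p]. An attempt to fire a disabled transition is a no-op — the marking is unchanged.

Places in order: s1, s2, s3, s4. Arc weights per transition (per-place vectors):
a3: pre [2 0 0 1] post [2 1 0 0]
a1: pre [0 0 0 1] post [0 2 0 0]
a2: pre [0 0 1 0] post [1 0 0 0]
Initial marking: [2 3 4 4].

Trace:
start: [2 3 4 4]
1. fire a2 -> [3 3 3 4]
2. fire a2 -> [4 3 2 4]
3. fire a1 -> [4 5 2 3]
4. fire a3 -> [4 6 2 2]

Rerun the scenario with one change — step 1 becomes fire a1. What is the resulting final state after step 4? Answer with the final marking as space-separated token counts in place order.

3 8 3 1

(re-executing from step 1 with the substitution; state before step 1: [2 3 4 4])
1. fire a1 -> [2 5 4 3]
2. fire a2 -> [3 5 3 3]
3. fire a1 -> [3 7 3 2]
4. fire a3 -> [3 8 3 1]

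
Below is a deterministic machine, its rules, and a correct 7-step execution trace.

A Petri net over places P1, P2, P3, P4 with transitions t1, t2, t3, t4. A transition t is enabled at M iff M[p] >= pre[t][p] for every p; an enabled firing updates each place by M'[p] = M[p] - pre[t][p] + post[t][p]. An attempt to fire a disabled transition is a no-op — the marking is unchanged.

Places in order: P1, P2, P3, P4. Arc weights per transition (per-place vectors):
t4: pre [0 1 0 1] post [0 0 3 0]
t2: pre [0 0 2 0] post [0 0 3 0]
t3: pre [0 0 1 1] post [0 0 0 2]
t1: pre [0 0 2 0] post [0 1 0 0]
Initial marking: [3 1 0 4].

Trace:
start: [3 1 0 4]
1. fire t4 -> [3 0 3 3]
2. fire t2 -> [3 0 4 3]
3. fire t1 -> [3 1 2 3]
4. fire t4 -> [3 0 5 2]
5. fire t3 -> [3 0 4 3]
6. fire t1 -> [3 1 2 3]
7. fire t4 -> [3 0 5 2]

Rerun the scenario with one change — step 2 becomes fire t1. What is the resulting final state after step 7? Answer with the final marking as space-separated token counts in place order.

(re-executing from step 2 with the substitution; state before step 2: [3 0 3 3])
2. fire t1 -> [3 1 1 3]
3. fire t1 -> [3 1 1 3]
4. fire t4 -> [3 0 4 2]
5. fire t3 -> [3 0 3 3]
6. fire t1 -> [3 1 1 3]
7. fire t4 -> [3 0 4 2]

3 0 4 2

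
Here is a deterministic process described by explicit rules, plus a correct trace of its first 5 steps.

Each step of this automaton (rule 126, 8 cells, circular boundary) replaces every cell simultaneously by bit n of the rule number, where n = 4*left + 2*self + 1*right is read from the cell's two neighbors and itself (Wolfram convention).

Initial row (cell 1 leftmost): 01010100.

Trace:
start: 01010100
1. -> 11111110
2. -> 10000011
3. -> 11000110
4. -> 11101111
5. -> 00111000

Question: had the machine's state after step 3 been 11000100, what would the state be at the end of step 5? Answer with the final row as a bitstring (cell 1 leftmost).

00111000

state after step 3 := 11000100
4. -> 11101111
5. -> 00111000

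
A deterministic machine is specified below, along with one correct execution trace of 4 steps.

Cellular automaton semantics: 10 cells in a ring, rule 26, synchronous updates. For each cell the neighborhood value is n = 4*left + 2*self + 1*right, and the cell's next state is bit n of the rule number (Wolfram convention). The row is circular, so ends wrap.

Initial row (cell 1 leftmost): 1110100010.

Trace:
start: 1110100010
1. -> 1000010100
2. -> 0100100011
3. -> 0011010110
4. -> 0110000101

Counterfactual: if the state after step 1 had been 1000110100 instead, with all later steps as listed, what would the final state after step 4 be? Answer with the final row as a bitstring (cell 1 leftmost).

state after step 1 := 1000110100
2. -> 0101100011
3. -> 0001010110
4. -> 0010000101

0010000101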